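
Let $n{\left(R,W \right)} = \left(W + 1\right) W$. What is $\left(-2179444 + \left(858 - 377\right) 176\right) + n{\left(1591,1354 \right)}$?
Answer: $-260118$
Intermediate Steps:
$n{\left(R,W \right)} = W \left(1 + W\right)$ ($n{\left(R,W \right)} = \left(1 + W\right) W = W \left(1 + W\right)$)
$\left(-2179444 + \left(858 - 377\right) 176\right) + n{\left(1591,1354 \right)} = \left(-2179444 + \left(858 - 377\right) 176\right) + 1354 \left(1 + 1354\right) = \left(-2179444 + 481 \cdot 176\right) + 1354 \cdot 1355 = \left(-2179444 + 84656\right) + 1834670 = -2094788 + 1834670 = -260118$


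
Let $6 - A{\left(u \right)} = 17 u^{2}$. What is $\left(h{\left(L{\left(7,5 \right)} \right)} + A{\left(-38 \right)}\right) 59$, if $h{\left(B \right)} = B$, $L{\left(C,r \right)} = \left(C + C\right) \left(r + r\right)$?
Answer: $-1439718$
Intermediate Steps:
$L{\left(C,r \right)} = 4 C r$ ($L{\left(C,r \right)} = 2 C 2 r = 4 C r$)
$A{\left(u \right)} = 6 - 17 u^{2}$
$\left(h{\left(L{\left(7,5 \right)} \right)} + A{\left(-38 \right)}\right) 59 = \left(4 \cdot 7 \cdot 5 + \left(6 - 17 \left(-38\right)^{2}\right)\right) 59 = \left(140 + \left(6 - 24548\right)\right) 59 = \left(140 - 24542\right) 59 = \left(-24402\right) 59 = -1439718$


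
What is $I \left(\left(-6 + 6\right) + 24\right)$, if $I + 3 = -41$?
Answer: $-1056$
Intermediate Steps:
$I = -44$ ($I = -3 - 41 = -44$)
$I \left(\left(-6 + 6\right) + 24\right) = - 44 \left(\left(-6 + 6\right) + 24\right) = - 44 \left(0 + 24\right) = \left(-44\right) 24 = -1056$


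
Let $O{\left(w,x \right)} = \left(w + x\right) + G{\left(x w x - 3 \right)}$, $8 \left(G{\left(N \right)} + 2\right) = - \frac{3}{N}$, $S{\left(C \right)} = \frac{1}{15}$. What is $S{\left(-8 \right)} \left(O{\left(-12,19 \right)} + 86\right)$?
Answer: $\frac{1051961}{173400} \approx 6.0667$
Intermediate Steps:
$S{\left(C \right)} = \frac{1}{15}$
$G{\left(N \right)} = -2 - \frac{3}{8 N}$ ($G{\left(N \right)} = -2 + \frac{\left(-3\right) \frac{1}{N}}{8} = -2 - \frac{3}{8 N}$)
$O{\left(w,x \right)} = -2 + w + x - \frac{3}{8 \left(-3 + w x^{2}\right)}$ ($O{\left(w,x \right)} = \left(w + x\right) - \left(2 + \frac{3}{8 \left(x w x - 3\right)}\right) = \left(w + x\right) - \left(2 + \frac{3}{8 \left(w x^{2} - 3\right)}\right) = \left(w + x\right) - \left(2 + \frac{3}{8 \left(-3 + w x^{2}\right)}\right) = -2 + w + x - \frac{3}{8 \left(-3 + w x^{2}\right)}$)
$S{\left(-8 \right)} \left(O{\left(-12,19 \right)} + 86\right) = \frac{\frac{- \frac{3}{8} + \left(-3 - 12 \cdot 19^{2}\right) \left(-2 - 12 + 19\right)}{-3 - 12 \cdot 19^{2}} + 86}{15} = \frac{\frac{- \frac{3}{8} + \left(-3 - 4332\right) 5}{-3 - 4332} + 86}{15} = \frac{\frac{- \frac{3}{8} - 21675}{-4335} + 86}{15} = \frac{- \frac{- \frac{3}{8} - 21675}{4335} + 86}{15} = \frac{\left(- \frac{1}{4335}\right) \left(- \frac{173403}{8}\right) + 86}{15} = \frac{\frac{57801}{11560} + 86}{15} = \frac{1}{15} \cdot \frac{1051961}{11560} = \frac{1051961}{173400}$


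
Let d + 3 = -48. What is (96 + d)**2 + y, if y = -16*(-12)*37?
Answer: 9129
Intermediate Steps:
d = -51 (d = -3 - 48 = -51)
y = 7104 (y = 192*37 = 7104)
(96 + d)**2 + y = (96 - 51)**2 + 7104 = 45**2 + 7104 = 2025 + 7104 = 9129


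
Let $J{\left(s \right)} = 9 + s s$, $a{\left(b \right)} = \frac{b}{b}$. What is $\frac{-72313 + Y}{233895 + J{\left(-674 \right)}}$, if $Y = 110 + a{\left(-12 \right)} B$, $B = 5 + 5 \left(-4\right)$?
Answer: $- \frac{36109}{344090} \approx -0.10494$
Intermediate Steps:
$B = -15$ ($B = 5 - 20 = -15$)
$a{\left(b \right)} = 1$
$J{\left(s \right)} = 9 + s^{2}$
$Y = 95$ ($Y = 110 + 1 \left(-15\right) = 110 - 15 = 95$)
$\frac{-72313 + Y}{233895 + J{\left(-674 \right)}} = \frac{-72313 + 95}{233895 + \left(9 + \left(-674\right)^{2}\right)} = - \frac{72218}{233895 + \left(9 + 454276\right)} = - \frac{72218}{233895 + 454285} = - \frac{72218}{688180} = \left(-72218\right) \frac{1}{688180} = - \frac{36109}{344090}$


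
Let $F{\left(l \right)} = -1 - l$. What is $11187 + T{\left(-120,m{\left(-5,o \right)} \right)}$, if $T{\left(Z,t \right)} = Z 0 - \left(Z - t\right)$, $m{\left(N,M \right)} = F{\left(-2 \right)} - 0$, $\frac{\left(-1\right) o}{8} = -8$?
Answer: $11308$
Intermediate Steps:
$o = 64$ ($o = \left(-8\right) \left(-8\right) = 64$)
$m{\left(N,M \right)} = 1$ ($m{\left(N,M \right)} = \left(-1 - -2\right) - 0 = \left(-1 + 2\right) + 0 = 1 + 0 = 1$)
$T{\left(Z,t \right)} = t - Z$ ($T{\left(Z,t \right)} = 0 - \left(Z - t\right) = t - Z$)
$11187 + T{\left(-120,m{\left(-5,o \right)} \right)} = 11187 + \left(1 - -120\right) = 11187 + \left(1 + 120\right) = 11187 + 121 = 11308$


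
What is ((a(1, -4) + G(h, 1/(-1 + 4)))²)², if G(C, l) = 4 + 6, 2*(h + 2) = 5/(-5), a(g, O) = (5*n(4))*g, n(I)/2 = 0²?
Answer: 10000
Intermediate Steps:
n(I) = 0 (n(I) = 2*0² = 2*0 = 0)
a(g, O) = 0 (a(g, O) = (5*0)*g = 0*g = 0)
h = -5/2 (h = -2 + (5/(-5))/2 = -2 + (5*(-⅕))/2 = -2 + (½)*(-1) = -2 - ½ = -5/2 ≈ -2.5000)
G(C, l) = 10
((a(1, -4) + G(h, 1/(-1 + 4)))²)² = ((0 + 10)²)² = (10²)² = 100² = 10000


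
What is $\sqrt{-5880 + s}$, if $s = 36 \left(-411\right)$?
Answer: $2 i \sqrt{5169} \approx 143.79 i$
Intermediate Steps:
$s = -14796$
$\sqrt{-5880 + s} = \sqrt{-5880 - 14796} = \sqrt{-20676} = 2 i \sqrt{5169}$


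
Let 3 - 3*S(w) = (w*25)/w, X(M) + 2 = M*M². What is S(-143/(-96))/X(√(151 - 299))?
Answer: 11/2431347 - 1628*I*√37/2431347 ≈ 4.5242e-6 - 0.0040729*I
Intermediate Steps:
X(M) = -2 + M³ (X(M) = -2 + M*M² = -2 + M³)
S(w) = -22/3 (S(w) = 1 - w*25/(3*w) = 1 - 25*w/(3*w) = 1 - ⅓*25 = 1 - 25/3 = -22/3)
S(-143/(-96))/X(√(151 - 299)) = -22/(3*(-2 + (√(151 - 299))³)) = -22/(3*(-2 + (√(-148))³)) = -22/(3*(-2 + (2*I*√37)³)) = -22/(3*(-2 - 296*I*√37))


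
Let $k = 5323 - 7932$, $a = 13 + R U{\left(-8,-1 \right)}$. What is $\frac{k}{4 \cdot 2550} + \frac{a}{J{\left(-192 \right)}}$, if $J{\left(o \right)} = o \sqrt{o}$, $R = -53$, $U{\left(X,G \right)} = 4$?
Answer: $- \frac{2609}{10200} - \frac{199 i \sqrt{3}}{4608} \approx -0.25578 - 0.0748 i$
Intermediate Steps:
$a = -199$ ($a = 13 - 212 = -199$)
$k = -2609$ ($k = 5323 - 7932 = -2609$)
$J{\left(o \right)} = o^{\frac{3}{2}}$
$\frac{k}{4 \cdot 2550} + \frac{a}{J{\left(-192 \right)}} = - \frac{2609}{4 \cdot 2550} - \frac{199}{\left(-192\right)^{\frac{3}{2}}} = - \frac{2609}{10200} - \frac{199}{\left(-1536\right) i \sqrt{3}} = \left(-2609\right) \frac{1}{10200} - 199 \frac{i \sqrt{3}}{4608} = - \frac{2609}{10200} - \frac{199 i \sqrt{3}}{4608}$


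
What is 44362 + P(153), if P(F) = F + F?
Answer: 44668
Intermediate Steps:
P(F) = 2*F
44362 + P(153) = 44362 + 2*153 = 44362 + 306 = 44668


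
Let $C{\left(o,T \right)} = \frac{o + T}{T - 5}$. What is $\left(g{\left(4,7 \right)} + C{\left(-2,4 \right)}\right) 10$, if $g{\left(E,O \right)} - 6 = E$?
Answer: $80$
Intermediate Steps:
$g{\left(E,O \right)} = 6 + E$
$C{\left(o,T \right)} = \frac{T + o}{-5 + T}$
$\left(g{\left(4,7 \right)} + C{\left(-2,4 \right)}\right) 10 = \left(\left(6 + 4\right) + \frac{4 - 2}{-5 + 4}\right) 10 = \left(10 + \frac{1}{-1} \cdot 2\right) 10 = \left(10 - 2\right) 10 = 8 \cdot 10 = 80$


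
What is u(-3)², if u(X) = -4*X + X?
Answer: 81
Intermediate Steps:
u(X) = -3*X
u(-3)² = (-3*(-3))² = 9² = 81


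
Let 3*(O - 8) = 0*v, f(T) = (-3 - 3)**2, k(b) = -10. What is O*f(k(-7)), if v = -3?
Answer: 288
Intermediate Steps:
f(T) = 36 (f(T) = (-6)**2 = 36)
O = 8 (O = 8 + (0*(-3))/3 = 8 + (1/3)*0 = 8 + 0 = 8)
O*f(k(-7)) = 8*36 = 288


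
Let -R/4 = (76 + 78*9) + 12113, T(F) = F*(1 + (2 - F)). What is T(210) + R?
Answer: -95034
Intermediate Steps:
T(F) = F*(3 - F)
R = -51564 (R = -4*((76 + 78*9) + 12113) = -4*((76 + 702) + 12113) = -4*(778 + 12113) = -4*12891 = -51564)
T(210) + R = 210*(3 - 1*210) - 51564 = 210*(3 - 210) - 51564 = 210*(-207) - 51564 = -43470 - 51564 = -95034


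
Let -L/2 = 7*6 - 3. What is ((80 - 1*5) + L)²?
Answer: 9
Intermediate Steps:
L = -78 (L = -2*(7*6 - 3) = -2*(42 - 3) = -2*39 = -78)
((80 - 1*5) + L)² = ((80 - 1*5) - 78)² = ((80 - 5) - 78)² = (75 - 78)² = (-3)² = 9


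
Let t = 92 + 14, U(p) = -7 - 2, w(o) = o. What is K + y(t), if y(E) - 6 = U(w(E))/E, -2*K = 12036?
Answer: -637281/106 ≈ -6012.1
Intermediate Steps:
K = -6018 (K = -½*12036 = -6018)
U(p) = -9
t = 106
y(E) = 6 - 9/E
K + y(t) = -6018 + (6 - 9/106) = -6018 + 627/106 = -637281/106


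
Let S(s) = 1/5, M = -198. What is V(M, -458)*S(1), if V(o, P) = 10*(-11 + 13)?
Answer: 4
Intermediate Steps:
V(o, P) = 20 (V(o, P) = 10*2 = 20)
S(s) = ⅕
V(M, -458)*S(1) = 20*(⅕) = 4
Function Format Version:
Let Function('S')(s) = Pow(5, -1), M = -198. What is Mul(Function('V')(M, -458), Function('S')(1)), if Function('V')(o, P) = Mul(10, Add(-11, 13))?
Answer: 4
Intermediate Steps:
Function('V')(o, P) = 20 (Function('V')(o, P) = Mul(10, 2) = 20)
Function('S')(s) = Rational(1, 5)
Mul(Function('V')(M, -458), Function('S')(1)) = Mul(20, Rational(1, 5)) = 4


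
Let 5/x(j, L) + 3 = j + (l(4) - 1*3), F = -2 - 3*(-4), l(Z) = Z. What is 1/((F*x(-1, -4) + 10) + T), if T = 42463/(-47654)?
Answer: -142962/1080469 ≈ -0.13231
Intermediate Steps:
T = -42463/47654 (T = 42463*(-1/47654) = -42463/47654 ≈ -0.89107)
F = 10 (F = -2 + 12 = 10)
x(j, L) = 5/(-2 + j) (x(j, L) = 5/(-3 + (j + (4 - 1*3))) = 5/(-3 + (j + (4 - 3))) = 5/(-3 + (j + 1)) = 5/(-3 + (1 + j)) = 5/(-2 + j))
1/((F*x(-1, -4) + 10) + T) = 1/((10*(5/(-2 - 1)) + 10) - 42463/47654) = 1/((10*(5/(-3)) + 10) - 42463/47654) = 1/((10*(5*(-⅓)) + 10) - 42463/47654) = 1/((10*(-5/3) + 10) - 42463/47654) = 1/((-50/3 + 10) - 42463/47654) = 1/(-20/3 - 42463/47654) = 1/(-1080469/142962) = -142962/1080469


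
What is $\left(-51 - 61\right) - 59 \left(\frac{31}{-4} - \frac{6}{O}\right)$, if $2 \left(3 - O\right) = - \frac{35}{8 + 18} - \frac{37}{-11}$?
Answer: $\frac{2382911}{4556} \approx 523.03$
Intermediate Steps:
$O = \frac{1139}{572}$ ($O = 3 - \frac{- \frac{35}{8 + 18} - \frac{37}{-11}}{2} = 3 - \frac{- \frac{35}{26} - - \frac{37}{11}}{2} = 3 - \frac{\left(-35\right) \frac{1}{26} + \frac{37}{11}}{2} = 3 - \frac{- \frac{35}{26} + \frac{37}{11}}{2} = 3 - \frac{577}{572} = \frac{1139}{572} \approx 1.9913$)
$\left(-51 - 61\right) - 59 \left(\frac{31}{-4} - \frac{6}{O}\right) = \left(-51 - 61\right) - 59 \left(\frac{31}{-4} - \frac{6}{\frac{1139}{572}}\right) = -112 - 59 \left(31 \left(- \frac{1}{4}\right) - \frac{3432}{1139}\right) = -112 - 59 \left(- \frac{31}{4} - \frac{3432}{1139}\right) = -112 - - \frac{2893183}{4556} = -112 + \frac{2893183}{4556} = \frac{2382911}{4556}$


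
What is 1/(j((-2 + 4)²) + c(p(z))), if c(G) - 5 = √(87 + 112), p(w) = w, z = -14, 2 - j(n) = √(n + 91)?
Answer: 1/(7 + √199 - √95) ≈ 0.088029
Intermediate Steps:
j(n) = 2 - √(91 + n) (j(n) = 2 - √(n + 91) = 2 - √(91 + n))
c(G) = 5 + √199 (c(G) = 5 + √(87 + 112) = 5 + √199)
1/(j((-2 + 4)²) + c(p(z))) = 1/((2 - √(91 + (-2 + 4)²)) + (5 + √199)) = 1/((2 - √(91 + 2²)) + (5 + √199)) = 1/((2 - √(91 + 4)) + (5 + √199)) = 1/((2 - √95) + (5 + √199)) = 1/(7 + √199 - √95)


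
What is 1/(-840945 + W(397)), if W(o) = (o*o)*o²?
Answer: 1/24839755936 ≈ 4.0258e-11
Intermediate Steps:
W(o) = o⁴ (W(o) = o²*o² = o⁴)
1/(-840945 + W(397)) = 1/(-840945 + 397⁴) = 1/(-840945 + 24840596881) = 1/24839755936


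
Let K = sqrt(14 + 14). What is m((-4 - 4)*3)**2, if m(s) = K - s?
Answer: 604 + 96*sqrt(7) ≈ 857.99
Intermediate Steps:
K = 2*sqrt(7) (K = sqrt(28) = 2*sqrt(7) ≈ 5.2915)
m(s) = -s + 2*sqrt(7) (m(s) = 2*sqrt(7) - s = -s + 2*sqrt(7))
m((-4 - 4)*3)**2 = (-(-4 - 4)*3 + 2*sqrt(7))**2 = (-(-8)*3 + 2*sqrt(7))**2 = (-1*(-24) + 2*sqrt(7))**2 = (24 + 2*sqrt(7))**2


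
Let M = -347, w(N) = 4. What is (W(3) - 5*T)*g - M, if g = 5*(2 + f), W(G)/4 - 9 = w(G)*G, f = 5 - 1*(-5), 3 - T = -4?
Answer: 3287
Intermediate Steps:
T = 7 (T = 3 - 1*(-4) = 3 + 4 = 7)
f = 10 (f = 5 + 5 = 10)
W(G) = 36 + 16*G (W(G) = 36 + 4*(4*G) = 36 + 16*G)
g = 60 (g = 5*(2 + 10) = 5*12 = 60)
(W(3) - 5*T)*g - M = ((36 + 16*3) - 5*7)*60 - 1*(-347) = ((36 + 48) - 35)*60 + 347 = (84 - 35)*60 + 347 = 49*60 + 347 = 2940 + 347 = 3287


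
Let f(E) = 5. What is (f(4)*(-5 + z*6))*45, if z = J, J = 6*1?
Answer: 6975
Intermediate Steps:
J = 6
z = 6
(f(4)*(-5 + z*6))*45 = (5*(-5 + 6*6))*45 = (5*(-5 + 36))*45 = (5*31)*45 = 155*45 = 6975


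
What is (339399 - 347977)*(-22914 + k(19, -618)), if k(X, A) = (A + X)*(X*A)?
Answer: -60136446432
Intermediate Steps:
k(X, A) = A*X*(A + X) (k(X, A) = (A + X)*(A*X) = A*X*(A + X))
(339399 - 347977)*(-22914 + k(19, -618)) = (339399 - 347977)*(-22914 - 618*19*(-618 + 19)) = -8578*(-22914 - 618*19*(-599)) = -8578*(-22914 + 7033458) = -8578*7010544 = -60136446432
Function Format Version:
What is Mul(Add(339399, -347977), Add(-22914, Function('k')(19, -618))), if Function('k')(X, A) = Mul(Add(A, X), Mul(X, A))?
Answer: -60136446432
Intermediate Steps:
Function('k')(X, A) = Mul(A, X, Add(A, X)) (Function('k')(X, A) = Mul(Add(A, X), Mul(A, X)) = Mul(A, X, Add(A, X)))
Mul(Add(339399, -347977), Add(-22914, Function('k')(19, -618))) = Mul(Add(339399, -347977), Add(-22914, Mul(-618, 19, Add(-618, 19)))) = Mul(-8578, Add(-22914, Mul(-618, 19, -599))) = Mul(-8578, Add(-22914, 7033458)) = Mul(-8578, 7010544) = -60136446432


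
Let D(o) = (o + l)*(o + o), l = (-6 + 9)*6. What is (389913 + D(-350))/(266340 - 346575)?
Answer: -622313/80235 ≈ -7.7561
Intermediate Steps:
l = 18 (l = 3*6 = 18)
D(o) = 2*o*(18 + o) (D(o) = (o + 18)*(o + o) = (18 + o)*(2*o) = 2*o*(18 + o))
(389913 + D(-350))/(266340 - 346575) = (389913 + 2*(-350)*(18 - 350))/(266340 - 346575) = (389913 + 2*(-350)*(-332))/(-80235) = (389913 + 232400)*(-1/80235) = 622313*(-1/80235) = -622313/80235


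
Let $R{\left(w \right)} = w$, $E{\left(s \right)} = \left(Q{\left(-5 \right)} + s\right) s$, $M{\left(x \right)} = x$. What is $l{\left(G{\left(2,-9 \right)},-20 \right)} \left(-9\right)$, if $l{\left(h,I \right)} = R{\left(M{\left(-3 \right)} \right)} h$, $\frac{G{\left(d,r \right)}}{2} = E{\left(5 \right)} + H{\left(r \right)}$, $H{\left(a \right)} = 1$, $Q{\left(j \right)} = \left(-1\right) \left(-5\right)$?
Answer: $2754$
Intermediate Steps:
$Q{\left(j \right)} = 5$
$E{\left(s \right)} = s \left(5 + s\right)$ ($E{\left(s \right)} = \left(5 + s\right) s = s \left(5 + s\right)$)
$G{\left(d,r \right)} = 102$ ($G{\left(d,r \right)} = 2 \left(5 \left(5 + 5\right) + 1\right) = 2 \left(5 \cdot 10 + 1\right) = 2 \left(50 + 1\right) = 2 \cdot 51 = 102$)
$l{\left(h,I \right)} = - 3 h$
$l{\left(G{\left(2,-9 \right)},-20 \right)} \left(-9\right) = \left(-3\right) 102 \left(-9\right) = \left(-306\right) \left(-9\right) = 2754$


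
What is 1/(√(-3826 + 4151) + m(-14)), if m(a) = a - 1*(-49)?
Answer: 7/180 - √13/180 ≈ 0.018858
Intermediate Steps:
m(a) = 49 + a (m(a) = a + 49 = 49 + a)
1/(√(-3826 + 4151) + m(-14)) = 1/(√(-3826 + 4151) + (49 - 14)) = 1/(√325 + 35) = 1/(5*√13 + 35) = 1/(35 + 5*√13)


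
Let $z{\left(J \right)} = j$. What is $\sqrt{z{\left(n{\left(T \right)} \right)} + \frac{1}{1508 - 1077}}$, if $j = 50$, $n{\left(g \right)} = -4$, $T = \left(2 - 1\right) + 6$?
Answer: $\frac{\sqrt{9288481}}{431} \approx 7.0712$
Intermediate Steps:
$T = 7$ ($T = 1 + 6 = 7$)
$z{\left(J \right)} = 50$
$\sqrt{z{\left(n{\left(T \right)} \right)} + \frac{1}{1508 - 1077}} = \sqrt{50 + \frac{1}{1508 - 1077}} = \sqrt{50 + \frac{1}{431}} = \sqrt{\frac{21551}{431}} = \frac{\sqrt{9288481}}{431}$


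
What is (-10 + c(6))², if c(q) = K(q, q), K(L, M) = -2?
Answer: 144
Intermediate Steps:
c(q) = -2
(-10 + c(6))² = (-10 - 2)² = (-12)² = 144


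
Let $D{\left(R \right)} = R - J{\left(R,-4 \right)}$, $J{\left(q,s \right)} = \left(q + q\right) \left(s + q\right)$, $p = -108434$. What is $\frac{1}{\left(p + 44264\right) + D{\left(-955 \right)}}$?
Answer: $- \frac{1}{1896815} \approx -5.272 \cdot 10^{-7}$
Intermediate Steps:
$J{\left(q,s \right)} = 2 q \left(q + s\right)$
$D{\left(R \right)} = R - 2 R \left(-4 + R\right)$ ($D{\left(R \right)} = R - 2 R \left(R - 4\right) = R - 2 R \left(-4 + R\right)$)
$\frac{1}{\left(p + 44264\right) + D{\left(-955 \right)}} = \frac{1}{\left(-108434 + 44264\right) - 955 \left(9 - -1910\right)} = \frac{1}{-64170 - 955 \left(9 + 1910\right)} = \frac{1}{-64170 - 1832645} = \frac{1}{-1896815} = - \frac{1}{1896815}$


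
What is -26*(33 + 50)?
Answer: -2158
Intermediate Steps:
-26*(33 + 50) = -26*83 = -2158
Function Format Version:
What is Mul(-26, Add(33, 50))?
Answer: -2158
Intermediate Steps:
Mul(-26, Add(33, 50)) = Mul(-26, 83) = -2158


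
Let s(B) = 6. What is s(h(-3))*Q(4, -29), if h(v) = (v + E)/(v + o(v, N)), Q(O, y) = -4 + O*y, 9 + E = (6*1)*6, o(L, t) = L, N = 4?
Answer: -720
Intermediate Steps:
E = 27 (E = -9 + (6*1)*6 = -9 + 6*6 = -9 + 36 = 27)
h(v) = (27 + v)/(2*v) (h(v) = (v + 27)/(v + v) = (27 + v)/((2*v)) = (27 + v)*(1/(2*v)) = (27 + v)/(2*v))
s(h(-3))*Q(4, -29) = 6*(-4 + 4*(-29)) = 6*(-4 - 116) = 6*(-120) = -720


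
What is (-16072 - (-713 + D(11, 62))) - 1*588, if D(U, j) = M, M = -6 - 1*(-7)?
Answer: -15948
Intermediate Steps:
M = 1 (M = -6 + 7 = 1)
D(U, j) = 1
(-16072 - (-713 + D(11, 62))) - 1*588 = (-16072 - (-713 + 1)) - 1*588 = (-16072 - 1*(-712)) - 588 = (-16072 + 712) - 588 = -15360 - 588 = -15948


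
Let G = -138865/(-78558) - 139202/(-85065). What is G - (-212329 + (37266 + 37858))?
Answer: 101877792989699/742504030 ≈ 1.3721e+5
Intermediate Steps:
G = 2527553549/742504030 (G = -138865*(-1/78558) - 139202*(-1/85065) = 138865/78558 + 139202/85065 = 2527553549/742504030 ≈ 3.4041)
G - (-212329 + (37266 + 37858)) = 2527553549/742504030 - (-212329 + (37266 + 37858)) = 2527553549/742504030 - (-212329 + 75124) = 2527553549/742504030 - 1*(-137205) = 2527553549/742504030 + 137205 = 101877792989699/742504030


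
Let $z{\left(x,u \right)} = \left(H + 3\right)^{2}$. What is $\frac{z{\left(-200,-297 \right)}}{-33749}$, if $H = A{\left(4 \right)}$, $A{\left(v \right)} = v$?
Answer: $- \frac{49}{33749} \approx -0.0014519$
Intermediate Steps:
$H = 4$
$z{\left(x,u \right)} = 49$ ($z{\left(x,u \right)} = \left(4 + 3\right)^{2} = 7^{2} = 49$)
$\frac{z{\left(-200,-297 \right)}}{-33749} = \frac{49}{-33749} = 49 \left(- \frac{1}{33749}\right) = - \frac{49}{33749}$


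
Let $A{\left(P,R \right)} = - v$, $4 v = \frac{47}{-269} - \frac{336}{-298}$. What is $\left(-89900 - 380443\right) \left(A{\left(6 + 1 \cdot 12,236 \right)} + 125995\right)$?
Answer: $- \frac{9500921164347513}{160324} \approx -5.9261 \cdot 10^{10}$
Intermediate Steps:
$v = \frac{38189}{160324}$ ($v = \frac{\frac{47}{-269} - \frac{336}{-298}}{4} = \frac{47 \left(- \frac{1}{269}\right) - - \frac{168}{149}}{4} = \frac{- \frac{47}{269} + \frac{168}{149}}{4} = \frac{1}{4} \cdot \frac{38189}{40081} = \frac{38189}{160324} \approx 0.2382$)
$A{\left(P,R \right)} = - \frac{38189}{160324}$ ($A{\left(P,R \right)} = \left(-1\right) \frac{38189}{160324} = - \frac{38189}{160324}$)
$\left(-89900 - 380443\right) \left(A{\left(6 + 1 \cdot 12,236 \right)} + 125995\right) = \left(-89900 - 380443\right) \left(- \frac{38189}{160324} + 125995\right) = \left(-470343\right) \frac{20199984191}{160324} = - \frac{9500921164347513}{160324}$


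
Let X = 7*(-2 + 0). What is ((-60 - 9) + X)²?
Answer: 6889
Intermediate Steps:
X = -14 (X = 7*(-2) = -14)
((-60 - 9) + X)² = ((-60 - 9) - 14)² = (-69 - 14)² = (-83)² = 6889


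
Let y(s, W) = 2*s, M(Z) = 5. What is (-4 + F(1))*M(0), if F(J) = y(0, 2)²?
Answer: -20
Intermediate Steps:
F(J) = 0 (F(J) = (2*0)² = 0² = 0)
(-4 + F(1))*M(0) = (-4 + 0)*5 = -4*5 = -20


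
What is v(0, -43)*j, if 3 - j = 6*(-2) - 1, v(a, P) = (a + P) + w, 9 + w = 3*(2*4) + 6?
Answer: -352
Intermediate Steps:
w = 21 (w = -9 + (3*(2*4) + 6) = -9 + (3*8 + 6) = -9 + (24 + 6) = -9 + 30 = 21)
v(a, P) = 21 + P + a (v(a, P) = (a + P) + 21 = (P + a) + 21 = 21 + P + a)
j = 16 (j = 3 - (6*(-2) - 1) = 3 - (-12 - 1) = 3 - 1*(-13) = 3 + 13 = 16)
v(0, -43)*j = (21 - 43 + 0)*16 = -22*16 = -352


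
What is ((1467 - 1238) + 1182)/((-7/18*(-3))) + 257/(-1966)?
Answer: 16642357/13762 ≈ 1209.3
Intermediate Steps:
((1467 - 1238) + 1182)/((-7/18*(-3))) + 257/(-1966) = (229 + 1182)/((-7*1/18*(-3))) + 257*(-1/1966) = 1411/((-7/18*(-3))) - 257/1966 = 1411/(7/6) - 257/1966 = 1411*(6/7) - 257/1966 = 8466/7 - 257/1966 = 16642357/13762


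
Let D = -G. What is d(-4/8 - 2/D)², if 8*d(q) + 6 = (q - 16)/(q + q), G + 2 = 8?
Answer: 7225/256 ≈ 28.223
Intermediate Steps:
G = 6 (G = -2 + 8 = 6)
D = -6 (D = -1*6 = -6)
d(q) = -¾ + (-16 + q)/(16*q) (d(q) = -¾ + ((q - 16)/(q + q))/8 = -¾ + ((-16 + q)/((2*q)))/8 = -¾ + ((-16 + q)*(1/(2*q)))/8 = -¾ + ((-16 + q)/(2*q))/8 = -¾ + (-16 + q)/(16*q))
d(-4/8 - 2/D)² = (-11/16 - 1/(-4/8 - 2/(-6)))² = (-11/16 - 1/(-4*⅛ - 2*(-⅙)))² = (-11/16 - 1/(-½ + ⅓))² = (-11/16 - 1/(-⅙))² = (-11/16 - 1*(-6))² = (-11/16 + 6)² = (85/16)² = 7225/256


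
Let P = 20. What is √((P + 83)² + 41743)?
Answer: 8*√818 ≈ 228.81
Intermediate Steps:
√((P + 83)² + 41743) = √((20 + 83)² + 41743) = √(103² + 41743) = √(10609 + 41743) = √52352 = 8*√818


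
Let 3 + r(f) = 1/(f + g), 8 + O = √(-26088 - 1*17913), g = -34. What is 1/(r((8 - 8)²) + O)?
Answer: -4250/17001927 - 1156*I*√4889/17001927 ≈ -0.00024997 - 0.0047541*I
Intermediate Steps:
O = -8 + 3*I*√4889 (O = -8 + √(-26088 - 1*17913) = -8 + √(-26088 - 17913) = -8 + √(-44001) = -8 + 3*I*√4889 ≈ -8.0 + 209.76*I)
r(f) = -3 + 1/(-34 + f) (r(f) = -3 + 1/(f - 34) = -3 + 1/(-34 + f))
1/(r((8 - 8)²) + O) = 1/((103 - 3*(8 - 8)²)/(-34 + (8 - 8)²) + (-8 + 3*I*√4889)) = 1/((103 - 3*0²)/(-34 + 0²) + (-8 + 3*I*√4889)) = 1/((103 - 3*0)/(-34 + 0) + (-8 + 3*I*√4889)) = 1/((103 + 0)/(-34) + (-8 + 3*I*√4889)) = 1/(-1/34*103 + (-8 + 3*I*√4889)) = 1/(-103/34 + (-8 + 3*I*√4889)) = 1/(-375/34 + 3*I*√4889)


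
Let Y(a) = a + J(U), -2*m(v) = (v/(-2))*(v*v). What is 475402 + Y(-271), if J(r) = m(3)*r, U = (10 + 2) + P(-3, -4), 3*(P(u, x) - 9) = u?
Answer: 475266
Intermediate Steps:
P(u, x) = 9 + u/3
m(v) = v³/4 (m(v) = -v/(-2)*v*v/2 = -v*(-½)*v²/2 = -(-v/2)*v²/2 = -(-1)*v³/4 = v³/4)
U = 20 (U = (10 + 2) + (9 + (⅓)*(-3)) = 12 + (9 - 1) = 12 + 8 = 20)
J(r) = 27*r/4 (J(r) = ((¼)*3³)*r = ((¼)*27)*r = 27*r/4)
Y(a) = 135 + a (Y(a) = a + (27/4)*20 = a + 135 = 135 + a)
475402 + Y(-271) = 475402 + (135 - 271) = 475402 - 136 = 475266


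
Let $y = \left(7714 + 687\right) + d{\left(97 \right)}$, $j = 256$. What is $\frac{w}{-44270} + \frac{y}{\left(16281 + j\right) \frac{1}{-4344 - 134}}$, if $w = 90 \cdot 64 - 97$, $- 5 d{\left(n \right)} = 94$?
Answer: $- \frac{1661789862163}{732092990} \approx -2269.9$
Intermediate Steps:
$d{\left(n \right)} = - \frac{94}{5}$ ($d{\left(n \right)} = \left(- \frac{1}{5}\right) 94 = - \frac{94}{5}$)
$y = \frac{41911}{5}$ ($y = \left(7714 + 687\right) - \frac{94}{5} = 8401 - \frac{94}{5} = \frac{41911}{5} \approx 8382.2$)
$w = 5663$ ($w = 5760 - 97 = 5663$)
$\frac{w}{-44270} + \frac{y}{\left(16281 + j\right) \frac{1}{-4344 - 134}} = \frac{5663}{-44270} + \frac{41911}{5 \frac{16281 + 256}{-4344 - 134}} = 5663 \left(- \frac{1}{44270}\right) + \frac{41911}{5 \frac{16537}{-4478}} = - \frac{5663}{44270} + \frac{41911}{5 \cdot 16537 \left(- \frac{1}{4478}\right)} = - \frac{5663}{44270} + \frac{41911}{5 \left(- \frac{16537}{4478}\right)} = - \frac{5663}{44270} + \frac{41911}{5} \left(- \frac{4478}{16537}\right) = - \frac{5663}{44270} - \frac{187677458}{82685} = - \frac{1661789862163}{732092990}$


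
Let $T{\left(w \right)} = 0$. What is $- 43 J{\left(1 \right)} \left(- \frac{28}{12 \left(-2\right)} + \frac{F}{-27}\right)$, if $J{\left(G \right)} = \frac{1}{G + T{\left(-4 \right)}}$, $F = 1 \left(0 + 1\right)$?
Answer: $- \frac{2623}{54} \approx -48.574$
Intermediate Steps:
$F = 1$ ($F = 1 \cdot 1 = 1$)
$J{\left(G \right)} = \frac{1}{G}$ ($J{\left(G \right)} = \frac{1}{G + 0} = \frac{1}{G}$)
$- 43 J{\left(1 \right)} \left(- \frac{28}{12 \left(-2\right)} + \frac{F}{-27}\right) = - \frac{43}{1} \left(- \frac{28}{12 \left(-2\right)} + 1 \frac{1}{-27}\right) = \left(-43\right) 1 \left(- \frac{28}{-24} + 1 \left(- \frac{1}{27}\right)\right) = - 43 \left(\left(-28\right) \left(- \frac{1}{24}\right) - \frac{1}{27}\right) = - 43 \left(\frac{7}{6} - \frac{1}{27}\right) = \left(-43\right) \frac{61}{54} = - \frac{2623}{54}$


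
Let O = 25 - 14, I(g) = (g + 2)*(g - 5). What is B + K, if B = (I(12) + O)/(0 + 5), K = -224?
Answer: -1011/5 ≈ -202.20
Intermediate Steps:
I(g) = (-5 + g)*(2 + g) (I(g) = (2 + g)*(-5 + g) = (-5 + g)*(2 + g))
O = 11
B = 109/5 (B = ((-10 + 12² - 3*12) + 11)/(0 + 5) = ((-10 + 144 - 36) + 11)/5 = (98 + 11)*(⅕) = 109*(⅕) = 109/5 ≈ 21.800)
B + K = 109/5 - 224 = -1011/5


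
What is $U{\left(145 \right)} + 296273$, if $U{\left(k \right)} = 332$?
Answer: $296605$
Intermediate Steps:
$U{\left(145 \right)} + 296273 = 332 + 296273 = 296605$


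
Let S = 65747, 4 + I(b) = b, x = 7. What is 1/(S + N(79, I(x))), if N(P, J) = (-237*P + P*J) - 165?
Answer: 1/47096 ≈ 2.1233e-5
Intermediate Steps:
I(b) = -4 + b
N(P, J) = -165 - 237*P + J*P (N(P, J) = (-237*P + J*P) - 165 = -165 - 237*P + J*P)
1/(S + N(79, I(x))) = 1/(65747 + (-165 - 237*79 + (-4 + 7)*79)) = 1/(65747 + (-165 - 18723 + 3*79)) = 1/(65747 + (-165 - 18723 + 237)) = 1/(65747 - 18651) = 1/47096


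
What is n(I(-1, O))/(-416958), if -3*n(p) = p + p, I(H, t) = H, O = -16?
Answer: -1/625437 ≈ -1.5989e-6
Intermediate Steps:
n(p) = -2*p/3 (n(p) = -(p + p)/3 = -2*p/3)
n(I(-1, O))/(-416958) = -2/3*(-1)/(-416958) = (2/3)*(-1/416958) = -1/625437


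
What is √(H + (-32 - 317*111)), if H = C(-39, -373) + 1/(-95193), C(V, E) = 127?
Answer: I*√35332603430789/31731 ≈ 187.33*I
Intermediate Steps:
H = 12089510/95193 (H = 127 + 1/(-95193) = 127 - 1/95193 = 12089510/95193 ≈ 127.00)
√(H + (-32 - 317*111)) = √(12089510/95193 + (-32 - 317*111)) = √(12089510/95193 + (-32 - 35187)) = √(12089510/95193 - 35219) = √(-3340512757/95193) = I*√35332603430789/31731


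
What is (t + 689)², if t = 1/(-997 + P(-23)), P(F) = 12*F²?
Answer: 13592789185600/28633201 ≈ 4.7472e+5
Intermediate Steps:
t = 1/5351 (t = 1/(-997 + 12*(-23)²) = 1/(-997 + 12*529) = 1/(-997 + 6348) = 1/5351 ≈ 0.00018688)
(t + 689)² = (1/5351 + 689)² = (3686840/5351)² = 13592789185600/28633201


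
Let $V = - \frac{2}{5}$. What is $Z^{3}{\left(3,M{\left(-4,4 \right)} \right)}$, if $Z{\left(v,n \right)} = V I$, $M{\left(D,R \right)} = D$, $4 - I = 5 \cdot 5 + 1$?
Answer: $\frac{85184}{125} \approx 681.47$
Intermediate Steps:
$V = - \frac{2}{5}$ ($V = \left(-2\right) \frac{1}{5} = - \frac{2}{5} \approx -0.4$)
$I = -22$ ($I = 4 - \left(5 \cdot 5 + 1\right) = 4 - \left(25 + 1\right) = 4 - 26 = -22$)
$Z{\left(v,n \right)} = \frac{44}{5}$ ($Z{\left(v,n \right)} = \left(- \frac{2}{5}\right) \left(-22\right) = \frac{44}{5}$)
$Z^{3}{\left(3,M{\left(-4,4 \right)} \right)} = \left(\frac{44}{5}\right)^{3} = \frac{85184}{125}$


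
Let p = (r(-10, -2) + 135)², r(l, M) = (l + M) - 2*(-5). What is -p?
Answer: -17689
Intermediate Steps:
r(l, M) = 10 + M + l (r(l, M) = (M + l) + 10 = 10 + M + l)
p = 17689 (p = ((10 - 2 - 10) + 135)² = (-2 + 135)² = 133² = 17689)
-p = -1*17689 = -17689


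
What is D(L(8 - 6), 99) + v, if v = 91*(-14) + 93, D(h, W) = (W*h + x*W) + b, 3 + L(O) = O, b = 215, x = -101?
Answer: -11064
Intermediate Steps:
L(O) = -3 + O
D(h, W) = 215 - 101*W + W*h (D(h, W) = (W*h - 101*W) + 215 = (-101*W + W*h) + 215 = 215 - 101*W + W*h)
v = -1181 (v = -1274 + 93 = -1181)
D(L(8 - 6), 99) + v = (215 - 101*99 + 99*(-3 + (8 - 6))) - 1181 = (215 - 9999 + 99*(-3 + 2)) - 1181 = (215 - 9999 + 99*(-1)) - 1181 = (215 - 9999 - 99) - 1181 = -9883 - 1181 = -11064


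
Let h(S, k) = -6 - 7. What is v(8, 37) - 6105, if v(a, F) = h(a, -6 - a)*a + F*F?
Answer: -4840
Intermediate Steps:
h(S, k) = -13
v(a, F) = F² - 13*a (v(a, F) = -13*a + F*F = -13*a + F² = F² - 13*a)
v(8, 37) - 6105 = (37² - 13*8) - 6105 = (1369 - 104) - 6105 = 1265 - 6105 = -4840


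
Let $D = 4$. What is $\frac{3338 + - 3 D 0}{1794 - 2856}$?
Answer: $- \frac{1669}{531} \approx -3.1431$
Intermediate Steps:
$\frac{3338 + - 3 D 0}{1794 - 2856} = \frac{3338 + \left(-3\right) 4 \cdot 0}{1794 - 2856} = \frac{3338 - 0}{-1062} = \left(3338 + 0\right) \left(- \frac{1}{1062}\right) = 3338 \left(- \frac{1}{1062}\right) = - \frac{1669}{531}$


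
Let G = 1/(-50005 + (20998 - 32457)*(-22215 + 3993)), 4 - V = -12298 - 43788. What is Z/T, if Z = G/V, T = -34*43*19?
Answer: -1/325255880869841860 ≈ -3.0745e-18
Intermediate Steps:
T = -27778 (T = -1462*19 = -27778)
V = 56090 (V = 4 - (-12298 - 43788) = 4 - 1*(-56086) = 4 + 56086 = 56090)
G = 1/208755893 (G = 1/(-50005 - 11459*(-18222)) = 1/(-50005 + 208805898) = 1/208755893 ≈ 4.7903e-9)
Z = 1/11709118038370 (Z = (1/208755893)/56090 = (1/208755893)*(1/56090) = 1/11709118038370 ≈ 8.5403e-14)
Z/T = (1/11709118038370)/(-27778) = (1/11709118038370)*(-1/27778) = -1/325255880869841860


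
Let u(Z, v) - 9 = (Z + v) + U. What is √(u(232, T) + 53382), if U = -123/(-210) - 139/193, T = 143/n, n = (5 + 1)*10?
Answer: √88089172027815/40530 ≈ 231.57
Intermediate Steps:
n = 60 (n = 6*10 = 60)
T = 143/60 ≈ 2.3833
U = -1817/13510 (U = -123*(-1/210) - 139*1/193 = 41/70 - 139/193 = -1817/13510 ≈ -0.13449)
u(Z, v) = 119773/13510 + Z + v (u(Z, v) = 9 + ((Z + v) - 1817/13510) = 9 + (-1817/13510 + Z + v) = 119773/13510 + Z + v)
√(u(232, T) + 53382) = √((119773/13510 + 232 + 143/60) + 53382) = √(19717751/81060 + 53382) = √(4346862671/81060) = √88089172027815/40530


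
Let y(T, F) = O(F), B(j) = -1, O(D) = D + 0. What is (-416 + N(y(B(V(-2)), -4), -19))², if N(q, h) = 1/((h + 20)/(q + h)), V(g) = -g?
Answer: 192721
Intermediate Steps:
O(D) = D
y(T, F) = F
N(q, h) = (h + q)/(20 + h) (N(q, h) = 1/((20 + h)/(h + q)) = (h + q)/(20 + h))
(-416 + N(y(B(V(-2)), -4), -19))² = (-416 + (-19 - 4)/(20 - 19))² = (-416 - 23/1)² = (-416 + 1*(-23))² = (-416 - 23)² = (-439)² = 192721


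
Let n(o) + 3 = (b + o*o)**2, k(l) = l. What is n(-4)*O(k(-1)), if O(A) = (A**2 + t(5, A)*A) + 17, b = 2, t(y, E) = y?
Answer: 4173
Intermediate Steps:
n(o) = -3 + (2 + o**2)**2 (n(o) = -3 + (2 + o*o)**2 = -3 + (2 + o**2)**2)
O(A) = 17 + A**2 + 5*A (O(A) = (A**2 + 5*A) + 17 = 17 + A**2 + 5*A)
n(-4)*O(k(-1)) = (-3 + (2 + (-4)**2)**2)*(17 + (-1)**2 + 5*(-1)) = (-3 + (2 + 16)**2)*(17 + 1 - 5) = (-3 + 18**2)*13 = (-3 + 324)*13 = 321*13 = 4173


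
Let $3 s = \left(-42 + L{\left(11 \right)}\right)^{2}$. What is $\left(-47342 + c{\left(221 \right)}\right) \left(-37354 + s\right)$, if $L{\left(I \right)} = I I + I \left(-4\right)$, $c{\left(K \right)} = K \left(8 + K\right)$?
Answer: $-120701493$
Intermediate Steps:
$L{\left(I \right)} = I^{2} - 4 I$
$s = \frac{1225}{3}$ ($s = \frac{\left(-42 + 11 \left(-4 + 11\right)\right)^{2}}{3} = \frac{\left(-42 + 11 \cdot 7\right)^{2}}{3} = \frac{\left(-42 + 77\right)^{2}}{3} = \frac{35^{2}}{3} = \frac{1}{3} \cdot 1225 = \frac{1225}{3} \approx 408.33$)
$\left(-47342 + c{\left(221 \right)}\right) \left(-37354 + s\right) = \left(-47342 + 221 \left(8 + 221\right)\right) \left(-37354 + \frac{1225}{3}\right) = \left(-47342 + 221 \cdot 229\right) \left(- \frac{110837}{3}\right) = \left(-47342 + 50609\right) \left(- \frac{110837}{3}\right) = 3267 \left(- \frac{110837}{3}\right) = -120701493$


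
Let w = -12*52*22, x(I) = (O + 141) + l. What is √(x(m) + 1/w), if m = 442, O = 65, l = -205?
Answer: √11777766/3432 ≈ 0.99996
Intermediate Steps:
x(I) = 1 (x(I) = (65 + 141) - 205 = 206 - 205 = 1)
w = -13728 (w = -624*22 = -13728)
√(x(m) + 1/w) = √(1 + 1/(-13728)) = √(1 - 1/13728) = √(13727/13728) = √11777766/3432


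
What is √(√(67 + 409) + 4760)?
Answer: √(4760 + 2*√119) ≈ 69.151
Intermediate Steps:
√(√(67 + 409) + 4760) = √(√476 + 4760) = √(2*√119 + 4760) = √(4760 + 2*√119)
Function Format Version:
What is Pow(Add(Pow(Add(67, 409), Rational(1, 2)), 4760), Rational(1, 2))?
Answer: Pow(Add(4760, Mul(2, Pow(119, Rational(1, 2)))), Rational(1, 2)) ≈ 69.151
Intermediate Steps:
Pow(Add(Pow(Add(67, 409), Rational(1, 2)), 4760), Rational(1, 2)) = Pow(Add(Pow(476, Rational(1, 2)), 4760), Rational(1, 2)) = Pow(Add(Mul(2, Pow(119, Rational(1, 2))), 4760), Rational(1, 2)) = Pow(Add(4760, Mul(2, Pow(119, Rational(1, 2)))), Rational(1, 2))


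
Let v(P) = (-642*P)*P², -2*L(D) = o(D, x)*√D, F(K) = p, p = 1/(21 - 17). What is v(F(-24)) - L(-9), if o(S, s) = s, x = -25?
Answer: -321/32 - 75*I/2 ≈ -10.031 - 37.5*I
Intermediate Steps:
p = ¼ (p = 1/4 = ¼ ≈ 0.25000)
F(K) = ¼
L(D) = 25*√D/2 (L(D) = -(-25)*√D/2 = 25*√D/2)
v(P) = -642*P³
v(F(-24)) - L(-9) = -642*(¼)³ - 25*√(-9)/2 = -642*1/64 - 25*3*I/2 = -321/32 - 75*I/2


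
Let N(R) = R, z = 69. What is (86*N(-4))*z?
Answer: -23736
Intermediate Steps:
(86*N(-4))*z = (86*(-4))*69 = -344*69 = -23736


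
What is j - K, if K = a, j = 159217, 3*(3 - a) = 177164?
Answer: 654806/3 ≈ 2.1827e+5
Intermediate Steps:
a = -177155/3 (a = 3 - 1/3*177164 = 3 - 177164/3 = -177155/3 ≈ -59052.)
K = -177155/3 ≈ -59052.
j - K = 159217 - 1*(-177155/3) = 159217 + 177155/3 = 654806/3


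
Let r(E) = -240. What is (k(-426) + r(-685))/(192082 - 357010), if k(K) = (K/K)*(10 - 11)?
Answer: 241/164928 ≈ 0.0014612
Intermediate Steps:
k(K) = -1 (k(K) = 1*(-1) = -1)
(k(-426) + r(-685))/(192082 - 357010) = (-1 - 240)/(192082 - 357010) = -241/(-164928) = -241*(-1/164928) = 241/164928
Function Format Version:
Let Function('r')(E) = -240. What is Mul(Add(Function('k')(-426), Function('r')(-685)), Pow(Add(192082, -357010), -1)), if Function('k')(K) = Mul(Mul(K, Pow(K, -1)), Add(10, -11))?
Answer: Rational(241, 164928) ≈ 0.0014612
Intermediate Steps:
Function('k')(K) = -1 (Function('k')(K) = Mul(1, -1) = -1)
Mul(Add(Function('k')(-426), Function('r')(-685)), Pow(Add(192082, -357010), -1)) = Mul(Add(-1, -240), Pow(Add(192082, -357010), -1)) = Mul(-241, Pow(-164928, -1)) = Mul(-241, Rational(-1, 164928)) = Rational(241, 164928)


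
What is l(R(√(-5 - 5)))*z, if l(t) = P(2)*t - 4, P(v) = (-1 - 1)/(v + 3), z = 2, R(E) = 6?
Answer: -64/5 ≈ -12.800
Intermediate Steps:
P(v) = -2/(3 + v)
l(t) = -4 - 2*t/5 (l(t) = (-2/(3 + 2))*t - 4 = (-2/5)*t - 4 = (-2*⅕)*t - 4 = -2*t/5 - 4 = -4 - 2*t/5)
l(R(√(-5 - 5)))*z = (-4 - ⅖*6)*2 = (-4 - 12/5)*2 = -32/5*2 = -64/5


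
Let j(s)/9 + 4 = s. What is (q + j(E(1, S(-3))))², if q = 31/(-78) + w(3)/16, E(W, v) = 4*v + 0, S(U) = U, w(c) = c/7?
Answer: 397670233321/19079424 ≈ 20843.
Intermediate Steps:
w(c) = c/7 (w(c) = c*(⅐) = c/7)
E(W, v) = 4*v
q = -1619/4368 (q = 31/(-78) + ((⅐)*3)/16 = 31*(-1/78) + (3/7)*(1/16) = -31/78 + 3/112 = -1619/4368 ≈ -0.37065)
j(s) = -36 + 9*s
(q + j(E(1, S(-3))))² = (-1619/4368 + (-36 + 9*(4*(-3))))² = (-1619/4368 + (-36 + 9*(-12)))² = (-1619/4368 + (-36 - 108))² = (-1619/4368 - 144)² = (-630611/4368)² = 397670233321/19079424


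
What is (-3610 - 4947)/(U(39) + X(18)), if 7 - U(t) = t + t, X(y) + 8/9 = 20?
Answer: 77013/467 ≈ 164.91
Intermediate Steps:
X(y) = 172/9 (X(y) = -8/9 + 20 = 172/9)
U(t) = 7 - 2*t (U(t) = 7 - (t + t) = 7 - 2*t)
(-3610 - 4947)/(U(39) + X(18)) = (-3610 - 4947)/((7 - 2*39) + 172/9) = -8557/((7 - 78) + 172/9) = -8557/(-71 + 172/9) = -8557/(-467/9) = -8557*(-9/467) = 77013/467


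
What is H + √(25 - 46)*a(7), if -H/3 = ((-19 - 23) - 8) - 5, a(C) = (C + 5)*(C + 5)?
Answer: 165 + 144*I*√21 ≈ 165.0 + 659.89*I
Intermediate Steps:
a(C) = (5 + C)² (a(C) = (5 + C)*(5 + C) = (5 + C)²)
H = 165 (H = -3*(((-19 - 23) - 8) - 5) = -3*((-42 - 8) - 5) = -3*(-50 - 5) = -3*(-55) = 165)
H + √(25 - 46)*a(7) = 165 + √(25 - 46)*(5 + 7)² = 165 + √(-21)*12² = 165 + (I*√21)*144 = 165 + 144*I*√21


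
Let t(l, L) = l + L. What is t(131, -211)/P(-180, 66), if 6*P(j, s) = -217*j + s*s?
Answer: -20/1809 ≈ -0.011056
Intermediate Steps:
P(j, s) = -217*j/6 + s²/6 (P(j, s) = (-217*j + s*s)/6 = (-217*j + s²)/6 = (s² - 217*j)/6 = -217*j/6 + s²/6)
t(l, L) = L + l
t(131, -211)/P(-180, 66) = (-211 + 131)/(-217/6*(-180) + (⅙)*66²) = -80/(6510 + (⅙)*4356) = -80/(6510 + 726) = -80/7236 = -80*1/7236 = -20/1809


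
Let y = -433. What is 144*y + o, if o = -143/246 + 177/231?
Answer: -1181068081/18942 ≈ -62352.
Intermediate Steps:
o = 3503/18942 (o = -143*1/246 + 177*(1/231) = -143/246 + 59/77 = 3503/18942 ≈ 0.18493)
144*y + o = 144*(-433) + 3503/18942 = -62352 + 3503/18942 = -1181068081/18942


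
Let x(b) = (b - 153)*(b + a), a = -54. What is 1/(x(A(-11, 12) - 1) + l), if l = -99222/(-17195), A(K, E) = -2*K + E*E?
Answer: 17195/23002962 ≈ 0.00074751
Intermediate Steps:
A(K, E) = E² - 2*K (A(K, E) = -2*K + E² = E² - 2*K)
x(b) = (-153 + b)*(-54 + b) (x(b) = (b - 153)*(b - 54) = (-153 + b)*(-54 + b))
l = 99222/17195 (l = -99222*(-1/17195) = 99222/17195 ≈ 5.7704)
1/(x(A(-11, 12) - 1) + l) = 1/((8262 + ((12² - 2*(-11)) - 1)² - 207*((12² - 2*(-11)) - 1)) + 99222/17195) = 1/((8262 + ((144 + 22) - 1)² - 207*((144 + 22) - 1)) + 99222/17195) = 1/((8262 + (166 - 1)² - 207*(166 - 1)) + 99222/17195) = 1/((8262 + 165² - 207*165) + 99222/17195) = 1/((8262 + 27225 - 34155) + 99222/17195) = 1/(1332 + 99222/17195) = 1/(23002962/17195) = 17195/23002962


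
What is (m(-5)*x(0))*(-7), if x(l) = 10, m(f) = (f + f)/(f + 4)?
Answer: -700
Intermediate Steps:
m(f) = 2*f/(4 + f) (m(f) = (2*f)/(4 + f) = 2*f/(4 + f))
(m(-5)*x(0))*(-7) = ((2*(-5)/(4 - 5))*10)*(-7) = ((2*(-5)/(-1))*10)*(-7) = ((2*(-5)*(-1))*10)*(-7) = (10*10)*(-7) = 100*(-7) = -700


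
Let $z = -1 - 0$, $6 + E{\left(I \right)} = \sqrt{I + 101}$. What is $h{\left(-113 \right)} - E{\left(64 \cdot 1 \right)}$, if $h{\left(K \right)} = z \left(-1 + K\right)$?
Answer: $120 - \sqrt{165} \approx 107.15$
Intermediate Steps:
$E{\left(I \right)} = -6 + \sqrt{101 + I}$ ($E{\left(I \right)} = -6 + \sqrt{I + 101} = -6 + \sqrt{101 + I}$)
$z = -1$ ($z = -1 + 0 = -1$)
$h{\left(K \right)} = 1 - K$ ($h{\left(K \right)} = - (-1 + K) = 1 - K$)
$h{\left(-113 \right)} - E{\left(64 \cdot 1 \right)} = \left(1 - -113\right) - \left(-6 + \sqrt{101 + 64 \cdot 1}\right) = \left(1 + 113\right) - \left(-6 + \sqrt{101 + 64}\right) = 114 - \left(-6 + \sqrt{165}\right) = 114 + \left(6 - \sqrt{165}\right) = 120 - \sqrt{165}$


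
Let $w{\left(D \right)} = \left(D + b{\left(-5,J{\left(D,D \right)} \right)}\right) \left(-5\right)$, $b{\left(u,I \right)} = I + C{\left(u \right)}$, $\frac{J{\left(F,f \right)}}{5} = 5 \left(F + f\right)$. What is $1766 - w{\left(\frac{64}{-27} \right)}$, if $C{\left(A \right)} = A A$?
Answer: $\frac{11579}{9} \approx 1286.6$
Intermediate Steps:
$J{\left(F,f \right)} = 25 F + 25 f$ ($J{\left(F,f \right)} = 5 \cdot 5 \left(F + f\right) = 5 \left(5 F + 5 f\right) = 25 F + 25 f$)
$C{\left(A \right)} = A^{2}$
$b{\left(u,I \right)} = I + u^{2}$
$w{\left(D \right)} = -125 - 255 D$ ($w{\left(D \right)} = \left(D + \left(\left(25 D + 25 D\right) + \left(-5\right)^{2}\right)\right) \left(-5\right) = \left(D + \left(50 D + 25\right)\right) \left(-5\right) = \left(D + \left(25 + 50 D\right)\right) \left(-5\right) = \left(25 + 51 D\right) \left(-5\right) = -125 - 255 D$)
$1766 - w{\left(\frac{64}{-27} \right)} = 1766 - \left(-125 - 255 \frac{64}{-27}\right) = 1766 - \left(-125 - 255 \cdot 64 \left(- \frac{1}{27}\right)\right) = 1766 - \left(-125 - - \frac{5440}{9}\right) = 1766 - \left(-125 + \frac{5440}{9}\right) = 1766 - \frac{4315}{9} = \frac{11579}{9}$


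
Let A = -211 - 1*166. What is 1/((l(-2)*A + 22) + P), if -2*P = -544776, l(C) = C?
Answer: 1/273164 ≈ 3.6608e-6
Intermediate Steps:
A = -377 (A = -211 - 166 = -377)
P = 272388 (P = -½*(-544776) = 272388)
1/((l(-2)*A + 22) + P) = 1/((-2*(-377) + 22) + 272388) = 1/((754 + 22) + 272388) = 1/(776 + 272388) = 1/273164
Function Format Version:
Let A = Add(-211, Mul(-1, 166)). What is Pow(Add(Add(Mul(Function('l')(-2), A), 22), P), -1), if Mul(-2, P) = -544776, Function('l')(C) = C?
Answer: Rational(1, 273164) ≈ 3.6608e-6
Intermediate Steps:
A = -377 (A = Add(-211, -166) = -377)
P = 272388 (P = Mul(Rational(-1, 2), -544776) = 272388)
Pow(Add(Add(Mul(Function('l')(-2), A), 22), P), -1) = Pow(Add(Add(Mul(-2, -377), 22), 272388), -1) = Pow(Add(Add(754, 22), 272388), -1) = Pow(Add(776, 272388), -1) = Pow(273164, -1) = Rational(1, 273164)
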